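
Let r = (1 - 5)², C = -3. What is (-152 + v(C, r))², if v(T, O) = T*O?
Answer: 40000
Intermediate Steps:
r = 16 (r = (-4)² = 16)
v(T, O) = O*T
(-152 + v(C, r))² = (-152 + 16*(-3))² = (-152 - 48)² = (-200)² = 40000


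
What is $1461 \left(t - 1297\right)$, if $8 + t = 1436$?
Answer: $191391$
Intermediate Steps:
$t = 1428$ ($t = -8 + 1436 = 1428$)
$1461 \left(t - 1297\right) = 1461 \left(1428 - 1297\right) = 1461 \cdot 131 = 191391$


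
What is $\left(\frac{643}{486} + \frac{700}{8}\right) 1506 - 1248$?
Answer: $\frac{10734080}{81} \approx 1.3252 \cdot 10^{5}$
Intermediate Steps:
$\left(\frac{643}{486} + \frac{700}{8}\right) 1506 - 1248 = \left(643 \cdot \frac{1}{486} + 700 \cdot \frac{1}{8}\right) 1506 - 1248 = \left(\frac{643}{486} + \frac{175}{2}\right) 1506 - 1248 = \frac{21584}{243} \cdot 1506 - 1248 = \frac{10835168}{81} - 1248 = \frac{10734080}{81}$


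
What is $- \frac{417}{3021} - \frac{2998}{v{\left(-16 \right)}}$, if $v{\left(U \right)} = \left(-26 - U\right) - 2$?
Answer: $\frac{1508659}{6042} \approx 249.7$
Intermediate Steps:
$v{\left(U \right)} = -28 - U$ ($v{\left(U \right)} = \left(-26 - U\right) - 2 = -28 - U$)
$- \frac{417}{3021} - \frac{2998}{v{\left(-16 \right)}} = - \frac{417}{3021} - \frac{2998}{-28 - -16} = \left(-417\right) \frac{1}{3021} - \frac{2998}{-28 + 16} = - \frac{139}{1007} - \frac{2998}{-12} = - \frac{139}{1007} - - \frac{1499}{6} = - \frac{139}{1007} + \frac{1499}{6} = \frac{1508659}{6042}$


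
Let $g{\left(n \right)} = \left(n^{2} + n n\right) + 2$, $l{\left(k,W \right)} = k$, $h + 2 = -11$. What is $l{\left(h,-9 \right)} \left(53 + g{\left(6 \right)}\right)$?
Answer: $-1651$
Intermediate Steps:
$h = -13$ ($h = -2 - 11 = -13$)
$g{\left(n \right)} = 2 + 2 n^{2}$ ($g{\left(n \right)} = \left(n^{2} + n^{2}\right) + 2 = 2 n^{2} + 2 = 2 + 2 n^{2}$)
$l{\left(h,-9 \right)} \left(53 + g{\left(6 \right)}\right) = - 13 \left(53 + \left(2 + 2 \cdot 6^{2}\right)\right) = - 13 \left(53 + \left(2 + 2 \cdot 36\right)\right) = - 13 \left(53 + \left(2 + 72\right)\right) = - 13 \left(53 + 74\right) = \left(-13\right) 127 = -1651$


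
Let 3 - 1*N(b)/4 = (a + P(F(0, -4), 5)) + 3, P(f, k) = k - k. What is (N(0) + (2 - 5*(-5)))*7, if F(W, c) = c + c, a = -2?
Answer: 245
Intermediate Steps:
F(W, c) = 2*c
P(f, k) = 0
N(b) = 8 (N(b) = 12 - 4*((-2 + 0) + 3) = 12 - 4*(-2 + 3) = 12 - 4*1 = 12 - 4 = 8)
(N(0) + (2 - 5*(-5)))*7 = (8 + (2 - 5*(-5)))*7 = (8 + (2 + 25))*7 = (8 + 27)*7 = 35*7 = 245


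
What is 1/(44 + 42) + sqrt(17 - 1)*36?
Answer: 12385/86 ≈ 144.01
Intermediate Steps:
1/(44 + 42) + sqrt(17 - 1)*36 = 1/86 + sqrt(16)*36 = 1/86 + 4*36 = 1/86 + 144 = 12385/86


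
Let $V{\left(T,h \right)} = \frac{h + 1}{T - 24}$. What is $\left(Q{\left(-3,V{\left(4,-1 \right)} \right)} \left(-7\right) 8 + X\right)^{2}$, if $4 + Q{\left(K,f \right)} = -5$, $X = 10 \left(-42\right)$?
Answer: $7056$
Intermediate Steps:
$V{\left(T,h \right)} = \frac{1 + h}{-24 + T}$ ($V{\left(T,h \right)} = \frac{1 + h}{T - 24} = \frac{1 + h}{-24 + T}$)
$X = -420$
$Q{\left(K,f \right)} = -9$ ($Q{\left(K,f \right)} = -4 - 5 = -9$)
$\left(Q{\left(-3,V{\left(4,-1 \right)} \right)} \left(-7\right) 8 + X\right)^{2} = \left(\left(-9\right) \left(-7\right) 8 - 420\right)^{2} = \left(63 \cdot 8 - 420\right)^{2} = \left(504 - 420\right)^{2} = 84^{2} = 7056$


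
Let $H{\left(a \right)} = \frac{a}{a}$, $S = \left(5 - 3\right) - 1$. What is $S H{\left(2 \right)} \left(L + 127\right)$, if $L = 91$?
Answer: $218$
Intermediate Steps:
$S = 1$ ($S = 2 - 1 = 1$)
$H{\left(a \right)} = 1$
$S H{\left(2 \right)} \left(L + 127\right) = 1 \cdot 1 \left(91 + 127\right) = 1 \cdot 218 = 218$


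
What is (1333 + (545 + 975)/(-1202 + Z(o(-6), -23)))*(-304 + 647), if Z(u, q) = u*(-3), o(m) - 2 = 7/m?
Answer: 1100397851/2409 ≈ 4.5679e+5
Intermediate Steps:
o(m) = 2 + 7/m
Z(u, q) = -3*u
(1333 + (545 + 975)/(-1202 + Z(o(-6), -23)))*(-304 + 647) = (1333 + (545 + 975)/(-1202 - 3*(2 + 7/(-6))))*(-304 + 647) = (1333 + 1520/(-1202 - 3*(2 + 7*(-1/6))))*343 = (1333 + 1520/(-1202 - 3*(2 - 7/6)))*343 = (1333 + 1520/(-1202 - 3*5/6))*343 = (1333 + 1520/(-1202 - 5/2))*343 = (1333 + 1520/(-2409/2))*343 = (1333 + 1520*(-2/2409))*343 = (1333 - 3040/2409)*343 = (3208157/2409)*343 = 1100397851/2409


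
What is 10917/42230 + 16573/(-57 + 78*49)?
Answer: 148196059/31799190 ≈ 4.6604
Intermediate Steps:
10917/42230 + 16573/(-57 + 78*49) = 10917*(1/42230) + 16573/(-57 + 3822) = 10917/42230 + 16573/3765 = 148196059/31799190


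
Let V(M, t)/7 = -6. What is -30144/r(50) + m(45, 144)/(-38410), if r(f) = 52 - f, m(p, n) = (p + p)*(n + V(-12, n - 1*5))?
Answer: -57892470/3841 ≈ -15072.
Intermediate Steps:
V(M, t) = -42 (V(M, t) = 7*(-6) = -42)
m(p, n) = 2*p*(-42 + n) (m(p, n) = (p + p)*(n - 42) = (2*p)*(-42 + n) = 2*p*(-42 + n))
-30144/r(50) + m(45, 144)/(-38410) = -30144/(52 - 1*50) + (2*45*(-42 + 144))/(-38410) = -30144/(52 - 50) + (2*45*102)*(-1/38410) = -30144/2 + 9180*(-1/38410) = -30144*1/2 - 918/3841 = -15072 - 918/3841 = -57892470/3841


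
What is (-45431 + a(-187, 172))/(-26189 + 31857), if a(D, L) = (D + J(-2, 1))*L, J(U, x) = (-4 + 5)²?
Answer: -77423/5668 ≈ -13.660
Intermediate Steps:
J(U, x) = 1 (J(U, x) = 1² = 1)
a(D, L) = L*(1 + D) (a(D, L) = (D + 1)*L = (1 + D)*L = L*(1 + D))
(-45431 + a(-187, 172))/(-26189 + 31857) = (-45431 + 172*(1 - 187))/(-26189 + 31857) = (-45431 + 172*(-186))/5668 = (-45431 - 31992)*(1/5668) = -77423*1/5668 = -77423/5668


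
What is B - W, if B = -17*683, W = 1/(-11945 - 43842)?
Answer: -647742856/55787 ≈ -11611.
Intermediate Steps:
W = -1/55787 (W = 1/(-55787) = -1/55787 ≈ -1.7925e-5)
B = -11611
B - W = -11611 - 1*(-1/55787) = -11611 + 1/55787 = -647742856/55787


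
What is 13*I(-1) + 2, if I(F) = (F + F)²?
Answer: 54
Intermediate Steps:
I(F) = 4*F² (I(F) = (2*F)² = 4*F²)
13*I(-1) + 2 = 13*(4*(-1)²) + 2 = 13*(4*1) + 2 = 13*4 + 2 = 52 + 2 = 54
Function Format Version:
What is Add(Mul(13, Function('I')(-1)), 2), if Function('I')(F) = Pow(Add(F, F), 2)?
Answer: 54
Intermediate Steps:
Function('I')(F) = Mul(4, Pow(F, 2)) (Function('I')(F) = Pow(Mul(2, F), 2) = Mul(4, Pow(F, 2)))
Add(Mul(13, Function('I')(-1)), 2) = Add(Mul(13, Mul(4, Pow(-1, 2))), 2) = Add(Mul(13, Mul(4, 1)), 2) = Add(Mul(13, 4), 2) = Add(52, 2) = 54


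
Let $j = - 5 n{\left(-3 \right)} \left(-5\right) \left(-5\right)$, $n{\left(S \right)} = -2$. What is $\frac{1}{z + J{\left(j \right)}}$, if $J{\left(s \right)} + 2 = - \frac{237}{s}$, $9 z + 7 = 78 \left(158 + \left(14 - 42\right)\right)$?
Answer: $\frac{2250}{2526617} \approx 0.00089052$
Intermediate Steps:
$z = \frac{10133}{9}$ ($z = - \frac{7}{9} + \frac{78 \left(158 + \left(14 - 42\right)\right)}{9} = - \frac{7}{9} + \frac{78 \left(158 - 28\right)}{9} = - \frac{7}{9} + \frac{78 \cdot 130}{9} = - \frac{7}{9} + \frac{1}{9} \cdot 10140 = - \frac{7}{9} + \frac{3380}{3} = \frac{10133}{9} \approx 1125.9$)
$j = 250$ ($j = - 5 \left(\left(-2\right) \left(-5\right)\right) \left(-5\right) = \left(-5\right) 10 \left(-5\right) = \left(-50\right) \left(-5\right) = 250$)
$J{\left(s \right)} = -2 - \frac{237}{s}$
$\frac{1}{z + J{\left(j \right)}} = \frac{1}{\frac{10133}{9} - \left(2 + \frac{237}{250}\right)} = \frac{1}{\frac{10133}{9} - \frac{737}{250}} = \frac{1}{\frac{2526617}{2250}} = \frac{2250}{2526617}$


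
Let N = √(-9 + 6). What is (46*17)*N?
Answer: 782*I*√3 ≈ 1354.5*I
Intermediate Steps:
N = I*√3 (N = √(-3) = I*√3 ≈ 1.732*I)
(46*17)*N = (46*17)*(I*√3) = 782*(I*√3) = 782*I*√3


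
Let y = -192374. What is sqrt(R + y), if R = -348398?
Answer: 2*I*sqrt(135193) ≈ 735.37*I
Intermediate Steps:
sqrt(R + y) = sqrt(-348398 - 192374) = sqrt(-540772) = 2*I*sqrt(135193)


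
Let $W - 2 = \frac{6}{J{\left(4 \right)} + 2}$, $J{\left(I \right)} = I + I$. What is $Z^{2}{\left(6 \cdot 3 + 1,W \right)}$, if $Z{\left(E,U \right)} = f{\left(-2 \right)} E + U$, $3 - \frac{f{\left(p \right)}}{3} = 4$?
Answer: $\frac{73984}{25} \approx 2959.4$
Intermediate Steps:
$J{\left(I \right)} = 2 I$
$f{\left(p \right)} = -3$ ($f{\left(p \right)} = 9 - 12 = -3$)
$W = \frac{13}{5}$ ($W = 2 + \frac{6}{2 \cdot 4 + 2} = 2 + \frac{6}{8 + 2} = 2 + \frac{6}{10} = 2 + 6 \cdot \frac{1}{10} = 2 + \frac{3}{5} = \frac{13}{5} \approx 2.6$)
$Z{\left(E,U \right)} = U - 3 E$ ($Z{\left(E,U \right)} = - 3 E + U = U - 3 E$)
$Z^{2}{\left(6 \cdot 3 + 1,W \right)} = \left(\frac{13}{5} - 3 \left(6 \cdot 3 + 1\right)\right)^{2} = \left(\frac{13}{5} - 3 \left(18 + 1\right)\right)^{2} = \left(\frac{13}{5} - 57\right)^{2} = \left(- \frac{272}{5}\right)^{2} = \frac{73984}{25}$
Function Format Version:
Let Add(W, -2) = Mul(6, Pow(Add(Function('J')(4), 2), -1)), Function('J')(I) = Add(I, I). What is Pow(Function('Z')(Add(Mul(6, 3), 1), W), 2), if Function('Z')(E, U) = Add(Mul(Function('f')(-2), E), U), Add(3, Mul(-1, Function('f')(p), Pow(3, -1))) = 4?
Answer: Rational(73984, 25) ≈ 2959.4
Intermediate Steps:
Function('J')(I) = Mul(2, I)
Function('f')(p) = -3 (Function('f')(p) = Add(9, Mul(-3, 4)) = Add(9, -12) = -3)
W = Rational(13, 5) (W = Add(2, Mul(6, Pow(Add(Mul(2, 4), 2), -1))) = Add(2, Mul(6, Pow(Add(8, 2), -1))) = Add(2, Mul(6, Pow(10, -1))) = Add(2, Mul(6, Rational(1, 10))) = Add(2, Rational(3, 5)) = Rational(13, 5) ≈ 2.6000)
Function('Z')(E, U) = Add(U, Mul(-3, E)) (Function('Z')(E, U) = Add(Mul(-3, E), U) = Add(U, Mul(-3, E)))
Pow(Function('Z')(Add(Mul(6, 3), 1), W), 2) = Pow(Add(Rational(13, 5), Mul(-3, Add(Mul(6, 3), 1))), 2) = Pow(Add(Rational(13, 5), Mul(-3, Add(18, 1))), 2) = Pow(Add(Rational(13, 5), Mul(-3, 19)), 2) = Pow(Add(Rational(13, 5), -57), 2) = Pow(Rational(-272, 5), 2) = Rational(73984, 25)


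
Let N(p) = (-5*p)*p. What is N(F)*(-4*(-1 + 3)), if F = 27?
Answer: 29160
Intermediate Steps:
N(p) = -5*p**2
N(F)*(-4*(-1 + 3)) = (-5*27**2)*(-4*(-1 + 3)) = (-5*729)*(-4*2) = -3645*(-8) = 29160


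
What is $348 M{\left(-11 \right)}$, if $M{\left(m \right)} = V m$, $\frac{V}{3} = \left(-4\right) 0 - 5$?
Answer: $57420$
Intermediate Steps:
$V = -15$ ($V = 3 \left(\left(-4\right) 0 - 5\right) = 3 \left(0 - 5\right) = 3 \left(-5\right) = -15$)
$M{\left(m \right)} = - 15 m$
$348 M{\left(-11 \right)} = 348 \left(\left(-15\right) \left(-11\right)\right) = 348 \cdot 165 = 57420$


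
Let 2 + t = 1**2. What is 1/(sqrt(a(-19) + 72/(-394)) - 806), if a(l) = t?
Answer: -158782/127978525 - I*sqrt(45901)/127978525 ≈ -0.0012407 - 1.6741e-6*I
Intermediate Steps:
t = -1 (t = -2 + 1**2 = -2 + 1 = -1)
a(l) = -1
1/(sqrt(a(-19) + 72/(-394)) - 806) = 1/(sqrt(-1 + 72/(-394)) - 806) = 1/(sqrt(-1 + 72*(-1/394)) - 806) = 1/(sqrt(-1 - 36/197) - 806) = 1/(sqrt(-233/197) - 806) = 1/(I*sqrt(45901)/197 - 806) = 1/(-806 + I*sqrt(45901)/197)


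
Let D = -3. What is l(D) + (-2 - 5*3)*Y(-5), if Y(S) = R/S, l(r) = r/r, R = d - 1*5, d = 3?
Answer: -29/5 ≈ -5.8000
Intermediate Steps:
R = -2 (R = 3 - 1*5 = 3 - 5 = -2)
l(r) = 1
Y(S) = -2/S
l(D) + (-2 - 5*3)*Y(-5) = 1 + (-2 - 5*3)*(-2/(-5)) = 1 + (-2 - 15)*(-2*(-⅕)) = 1 - 17*⅖ = 1 - 34/5 = -29/5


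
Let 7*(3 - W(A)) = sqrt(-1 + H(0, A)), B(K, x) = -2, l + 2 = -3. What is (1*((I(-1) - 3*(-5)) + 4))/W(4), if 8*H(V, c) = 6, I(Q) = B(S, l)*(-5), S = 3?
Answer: 17052/1765 + 406*I/1765 ≈ 9.6612 + 0.23003*I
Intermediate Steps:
l = -5 (l = -2 - 3 = -5)
I(Q) = 10 (I(Q) = -2*(-5) = 10)
H(V, c) = 3/4 (H(V, c) = (1/8)*6 = 3/4)
W(A) = 3 - I/14 (W(A) = 3 - sqrt(-1 + 3/4)/7 = 3 - I/14)
(1*((I(-1) - 3*(-5)) + 4))/W(4) = (1*((10 - 3*(-5)) + 4))/(3 - I/14) = (1*((10 + 15) + 4))*(196*(3 + I/14)/1765) = (1*(25 + 4))*(196*(3 + I/14)/1765) = (1*29)*(196*(3 + I/14)/1765) = 29*(196*(3 + I/14)/1765) = 5684*(3 + I/14)/1765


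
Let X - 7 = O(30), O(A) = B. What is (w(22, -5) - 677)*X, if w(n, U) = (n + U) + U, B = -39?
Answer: 21280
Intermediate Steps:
O(A) = -39
X = -32 (X = 7 - 39 = -32)
w(n, U) = n + 2*U (w(n, U) = (U + n) + U = n + 2*U)
(w(22, -5) - 677)*X = ((22 + 2*(-5)) - 677)*(-32) = ((22 - 10) - 677)*(-32) = (12 - 677)*(-32) = -665*(-32) = 21280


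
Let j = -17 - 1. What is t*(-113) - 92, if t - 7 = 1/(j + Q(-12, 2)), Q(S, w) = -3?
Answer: -18430/21 ≈ -877.62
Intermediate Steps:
j = -18
t = 146/21 (t = 7 + 1/(-18 - 3) = 7 + 1/(-21) = 7 - 1/21 = 146/21 ≈ 6.9524)
t*(-113) - 92 = (146/21)*(-113) - 92 = -16498/21 - 92 = -18430/21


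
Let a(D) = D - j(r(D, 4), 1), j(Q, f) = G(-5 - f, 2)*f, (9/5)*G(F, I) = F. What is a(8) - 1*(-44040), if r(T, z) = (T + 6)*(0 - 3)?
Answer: 132154/3 ≈ 44051.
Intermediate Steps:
r(T, z) = -18 - 3*T (r(T, z) = (6 + T)*(-3) = -18 - 3*T)
G(F, I) = 5*F/9
j(Q, f) = f*(-25/9 - 5*f/9) (j(Q, f) = (5*(-5 - f)/9)*f = (-25/9 - 5*f/9)*f = f*(-25/9 - 5*f/9))
a(D) = 10/3 + D (a(D) = D - (-5)*(5 + 1)/9 = D - (-5)*6/9 = D - 1*(-10/3) = D + 10/3 = 10/3 + D)
a(8) - 1*(-44040) = (10/3 + 8) - 1*(-44040) = 34/3 + 44040 = 132154/3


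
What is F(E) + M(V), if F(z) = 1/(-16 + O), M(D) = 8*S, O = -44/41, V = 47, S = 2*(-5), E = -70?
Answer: -56041/700 ≈ -80.059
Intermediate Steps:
S = -10
O = -44/41 (O = -44*1/41 = -44/41 ≈ -1.0732)
M(D) = -80 (M(D) = 8*(-10) = -80)
F(z) = -41/700 (F(z) = 1/(-16 - 44/41) = 1/(-700/41) = -41/700)
F(E) + M(V) = -41/700 - 80 = -56041/700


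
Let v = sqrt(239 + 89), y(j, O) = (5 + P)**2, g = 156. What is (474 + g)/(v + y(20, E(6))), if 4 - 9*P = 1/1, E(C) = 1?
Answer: 181440/4871 - 25515*sqrt(82)/9742 ≈ 13.532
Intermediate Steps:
P = 1/3 (P = 4/9 - 1/9/1 = 4/9 - 1/9*1 = 4/9 - 1/9 = 1/3 ≈ 0.33333)
y(j, O) = 256/9 (y(j, O) = (5 + 1/3)**2 = (16/3)**2 = 256/9)
v = 2*sqrt(82) (v = sqrt(328) = 2*sqrt(82) ≈ 18.111)
(474 + g)/(v + y(20, E(6))) = (474 + 156)/(2*sqrt(82) + 256/9) = 630/(256/9 + 2*sqrt(82))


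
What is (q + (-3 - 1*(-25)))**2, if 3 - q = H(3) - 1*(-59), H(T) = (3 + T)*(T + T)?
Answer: 4900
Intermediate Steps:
H(T) = 2*T*(3 + T) (H(T) = (3 + T)*(2*T) = 2*T*(3 + T))
q = -92 (q = 3 - (2*3*(3 + 3) - 1*(-59)) = 3 - (2*3*6 + 59) = 3 - (36 + 59) = 3 - 1*95 = 3 - 95 = -92)
(q + (-3 - 1*(-25)))**2 = (-92 + (-3 - 1*(-25)))**2 = (-92 + (-3 + 25))**2 = (-92 + 22)**2 = (-70)**2 = 4900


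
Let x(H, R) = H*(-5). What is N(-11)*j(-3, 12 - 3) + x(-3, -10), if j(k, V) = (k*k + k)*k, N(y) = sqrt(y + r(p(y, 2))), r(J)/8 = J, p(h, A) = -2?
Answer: 15 - 54*I*sqrt(3) ≈ 15.0 - 93.531*I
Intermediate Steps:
r(J) = 8*J
x(H, R) = -5*H
N(y) = sqrt(-16 + y) (N(y) = sqrt(y + 8*(-2)) = sqrt(y - 16) = sqrt(-16 + y))
j(k, V) = k*(k + k**2) (j(k, V) = (k**2 + k)*k = (k + k**2)*k = k*(k + k**2))
N(-11)*j(-3, 12 - 3) + x(-3, -10) = sqrt(-16 - 11)*((-3)**2*(1 - 3)) - 5*(-3) = sqrt(-27)*(9*(-2)) + 15 = (3*I*sqrt(3))*(-18) + 15 = -54*I*sqrt(3) + 15 = 15 - 54*I*sqrt(3)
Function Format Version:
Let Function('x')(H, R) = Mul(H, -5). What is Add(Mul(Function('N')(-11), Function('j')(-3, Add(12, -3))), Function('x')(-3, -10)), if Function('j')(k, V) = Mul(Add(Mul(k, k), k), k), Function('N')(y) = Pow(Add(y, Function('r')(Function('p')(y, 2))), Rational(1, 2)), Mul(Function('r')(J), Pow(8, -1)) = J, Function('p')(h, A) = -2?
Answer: Add(15, Mul(-54, I, Pow(3, Rational(1, 2)))) ≈ Add(15.000, Mul(-93.531, I))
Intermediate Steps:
Function('r')(J) = Mul(8, J)
Function('x')(H, R) = Mul(-5, H)
Function('N')(y) = Pow(Add(-16, y), Rational(1, 2)) (Function('N')(y) = Pow(Add(y, Mul(8, -2)), Rational(1, 2)) = Pow(Add(y, -16), Rational(1, 2)) = Pow(Add(-16, y), Rational(1, 2)))
Function('j')(k, V) = Mul(k, Add(k, Pow(k, 2))) (Function('j')(k, V) = Mul(Add(Pow(k, 2), k), k) = Mul(Add(k, Pow(k, 2)), k) = Mul(k, Add(k, Pow(k, 2))))
Add(Mul(Function('N')(-11), Function('j')(-3, Add(12, -3))), Function('x')(-3, -10)) = Add(Mul(Pow(Add(-16, -11), Rational(1, 2)), Mul(Pow(-3, 2), Add(1, -3))), Mul(-5, -3)) = Add(Mul(Pow(-27, Rational(1, 2)), Mul(9, -2)), 15) = Add(Mul(Mul(3, I, Pow(3, Rational(1, 2))), -18), 15) = Add(Mul(-54, I, Pow(3, Rational(1, 2))), 15) = Add(15, Mul(-54, I, Pow(3, Rational(1, 2))))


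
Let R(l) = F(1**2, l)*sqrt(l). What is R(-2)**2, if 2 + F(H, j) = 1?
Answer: -2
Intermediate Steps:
F(H, j) = -1 (F(H, j) = -2 + 1 = -1)
R(l) = -sqrt(l)
R(-2)**2 = (-sqrt(-2))**2 = (-I*sqrt(2))**2 = -2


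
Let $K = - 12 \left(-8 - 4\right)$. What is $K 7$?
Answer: $1008$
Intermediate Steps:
$K = 144$ ($K = \left(-12\right) \left(-12\right) = 144$)
$K 7 = 144 \cdot 7 = 1008$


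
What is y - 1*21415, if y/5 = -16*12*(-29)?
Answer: 6425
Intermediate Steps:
y = 27840 (y = 5*(-16*12*(-29)) = 5*(-192*(-29)) = 5*5568 = 27840)
y - 1*21415 = 27840 - 1*21415 = 27840 - 21415 = 6425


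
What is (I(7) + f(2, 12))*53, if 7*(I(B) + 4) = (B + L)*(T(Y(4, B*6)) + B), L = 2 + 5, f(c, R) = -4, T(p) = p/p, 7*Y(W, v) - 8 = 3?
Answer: 424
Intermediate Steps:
Y(W, v) = 11/7 (Y(W, v) = 8/7 + (⅐)*3 = 8/7 + 3/7 = 11/7)
T(p) = 1
L = 7
I(B) = -4 + (1 + B)*(7 + B)/7 (I(B) = -4 + ((B + 7)*(1 + B))/7 = -4 + ((7 + B)*(1 + B))/7 = -4 + ((1 + B)*(7 + B))/7 = -4 + (1 + B)*(7 + B)/7)
(I(7) + f(2, 12))*53 = ((-3 + (⅐)*7² + (8/7)*7) - 4)*53 = ((-3 + (⅐)*49 + 8) - 4)*53 = ((-3 + 7 + 8) - 4)*53 = (12 - 4)*53 = 8*53 = 424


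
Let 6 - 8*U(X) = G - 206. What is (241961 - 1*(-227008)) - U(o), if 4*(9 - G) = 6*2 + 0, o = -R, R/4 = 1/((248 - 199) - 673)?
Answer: 1875773/4 ≈ 4.6894e+5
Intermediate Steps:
R = -1/156 (R = 4/((248 - 199) - 673) = 4/(49 - 673) = 4/(-624) = 4*(-1/624) = -1/156 ≈ -0.0064103)
o = 1/156 (o = -1*(-1/156) = 1/156 ≈ 0.0064103)
G = 6 (G = 9 - (6*2 + 0)/4 = 9 - (12 + 0)/4 = 9 - ¼*12 = 9 - 3 = 6)
U(X) = 103/4 (U(X) = ¾ - (6 - 206)/8 = ¾ - ⅛*(-200) = ¾ + 25 = 103/4)
(241961 - 1*(-227008)) - U(o) = (241961 - 1*(-227008)) - 1*103/4 = (241961 + 227008) - 103/4 = 468969 - 103/4 = 1875773/4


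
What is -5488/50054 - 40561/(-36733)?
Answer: 914324795/919316791 ≈ 0.99457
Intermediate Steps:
-5488/50054 - 40561/(-36733) = -5488*1/50054 - 40561*(-1/36733) = -2744/25027 + 40561/36733 = 914324795/919316791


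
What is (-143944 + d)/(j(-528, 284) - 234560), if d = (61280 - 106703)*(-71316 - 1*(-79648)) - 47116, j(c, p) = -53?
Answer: 378655496/234613 ≈ 1614.0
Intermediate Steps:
d = -378511552 (d = -45423*(-71316 + 79648) - 47116 = -45423*8332 - 47116 = -378464436 - 47116 = -378511552)
(-143944 + d)/(j(-528, 284) - 234560) = (-143944 - 378511552)/(-53 - 234560) = -378655496/(-234613) = -378655496*(-1/234613) = 378655496/234613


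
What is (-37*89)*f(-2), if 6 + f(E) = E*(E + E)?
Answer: -6586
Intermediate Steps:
f(E) = -6 + 2*E² (f(E) = -6 + E*(E + E) = -6 + E*(2*E) = -6 + 2*E²)
(-37*89)*f(-2) = (-37*89)*(-6 + 2*(-2)²) = -3293*(-6 + 2*4) = -3293*(-6 + 8) = -3293*2 = -6586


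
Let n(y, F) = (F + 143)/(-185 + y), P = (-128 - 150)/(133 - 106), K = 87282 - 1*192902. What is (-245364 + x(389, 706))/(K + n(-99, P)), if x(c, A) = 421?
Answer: 1878222924/809897743 ≈ 2.3191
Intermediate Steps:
K = -105620 (K = 87282 - 192902 = -105620)
P = -278/27 ≈ -10.296
n(y, F) = (143 + F)/(-185 + y)
(-245364 + x(389, 706))/(K + n(-99, P)) = (-245364 + 421)/(-105620 + (143 - 278/27)/(-185 - 99)) = -244943/(-105620 + (3583/27)/(-284)) = -244943/(-105620 - 1/284*3583/27) = -244943/(-105620 - 3583/7668) = -244943/(-809897743/7668) = -244943*(-7668/809897743) = 1878222924/809897743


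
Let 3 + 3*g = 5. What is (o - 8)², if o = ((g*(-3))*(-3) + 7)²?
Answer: 25921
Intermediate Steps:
g = ⅔ (g = -1 + (⅓)*5 = -1 + 5/3 = ⅔ ≈ 0.66667)
o = 169 (o = (((⅔)*(-3))*(-3) + 7)² = (-2*(-3) + 7)² = (6 + 7)² = 13² = 169)
(o - 8)² = (169 - 8)² = 161² = 25921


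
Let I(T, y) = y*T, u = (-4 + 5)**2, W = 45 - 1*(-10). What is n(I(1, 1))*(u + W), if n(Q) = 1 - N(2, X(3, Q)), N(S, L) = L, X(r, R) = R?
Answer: 0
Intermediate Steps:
W = 55 (W = 45 + 10 = 55)
u = 1 (u = 1**2 = 1)
I(T, y) = T*y
n(Q) = 1 - Q
n(I(1, 1))*(u + W) = (1 - 1)*(1 + 55) = (1 - 1*1)*56 = (1 - 1)*56 = 0*56 = 0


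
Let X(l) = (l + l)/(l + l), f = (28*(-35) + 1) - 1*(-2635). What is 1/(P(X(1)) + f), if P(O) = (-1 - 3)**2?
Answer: 1/1672 ≈ 0.00059809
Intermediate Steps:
f = 1656 (f = (-980 + 1) + 2635 = -979 + 2635 = 1656)
X(l) = 1 (X(l) = (2*l)/((2*l)) = (2*l)*(1/(2*l)) = 1)
P(O) = 16 (P(O) = (-4)**2 = 16)
1/(P(X(1)) + f) = 1/(16 + 1656) = 1/1672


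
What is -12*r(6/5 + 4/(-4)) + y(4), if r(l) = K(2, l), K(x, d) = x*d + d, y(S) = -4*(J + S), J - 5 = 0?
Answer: -216/5 ≈ -43.200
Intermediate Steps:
J = 5 (J = 5 + 0 = 5)
y(S) = -20 - 4*S (y(S) = -4*(5 + S) = -20 - 4*S)
K(x, d) = d + d*x (K(x, d) = d*x + d = d + d*x)
r(l) = 3*l (r(l) = l*(1 + 2) = l*3 = 3*l)
-12*r(6/5 + 4/(-4)) + y(4) = -36*(6/5 + 4/(-4)) + (-20 - 4*4) = -36*(6*(⅕) + 4*(-¼)) + (-20 - 16) = -36*(6/5 - 1) - 36 = -36/5 - 36 = -216/5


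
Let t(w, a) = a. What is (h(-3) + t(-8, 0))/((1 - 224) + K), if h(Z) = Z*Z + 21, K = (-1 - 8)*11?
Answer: -15/161 ≈ -0.093168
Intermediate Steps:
K = -99 (K = -9*11 = -99)
h(Z) = 21 + Z² (h(Z) = Z² + 21 = 21 + Z²)
(h(-3) + t(-8, 0))/((1 - 224) + K) = ((21 + (-3)²) + 0)/((1 - 224) - 99) = ((21 + 9) + 0)/(-223 - 99) = (30 + 0)/(-322) = 30*(-1/322) = -15/161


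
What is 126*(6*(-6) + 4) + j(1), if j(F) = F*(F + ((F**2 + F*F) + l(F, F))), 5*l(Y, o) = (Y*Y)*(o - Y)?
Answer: -4029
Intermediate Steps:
l(Y, o) = Y**2*(o - Y)/5 (l(Y, o) = ((Y*Y)*(o - Y))/5 = (Y**2*(o - Y))/5 = Y**2*(o - Y)/5)
j(F) = F*(F + 2*F**2) (j(F) = F*(F + ((F**2 + F*F) + F**2*(F - F)/5)) = F*(F + ((F**2 + F**2) + (1/5)*F**2*0)) = F*(F + (2*F**2 + 0)) = F*(F + 2*F**2))
126*(6*(-6) + 4) + j(1) = 126*(6*(-6) + 4) + 1**2*(1 + 2*1) = 126*(-36 + 4) + 1*(1 + 2) = 126*(-32) + 1*3 = -4032 + 3 = -4029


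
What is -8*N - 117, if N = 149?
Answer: -1309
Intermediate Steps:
-8*N - 117 = -8*149 - 117 = -1192 - 117 = -1309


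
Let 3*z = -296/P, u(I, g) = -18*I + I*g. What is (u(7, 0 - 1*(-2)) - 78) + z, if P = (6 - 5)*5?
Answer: -3146/15 ≈ -209.73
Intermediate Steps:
P = 5 (P = 1*5 = 5)
z = -296/15 (z = (-296/5)/3 = (-296*⅕)/3 = (⅓)*(-296/5) = -296/15 ≈ -19.733)
(u(7, 0 - 1*(-2)) - 78) + z = (7*(-18 + (0 - 1*(-2))) - 78) - 296/15 = (7*(-18 + (0 + 2)) - 78) - 296/15 = (7*(-18 + 2) - 78) - 296/15 = (7*(-16) - 78) - 296/15 = (-112 - 78) - 296/15 = -190 - 296/15 = -3146/15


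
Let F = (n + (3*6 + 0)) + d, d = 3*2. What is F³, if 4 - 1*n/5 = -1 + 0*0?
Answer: 117649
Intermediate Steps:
d = 6
n = 25 (n = 20 - 5*(-1 + 0*0) = 20 - 5*(-1 + 0) = 20 - 5*(-1) = 20 + 5 = 25)
F = 49 (F = (25 + (3*6 + 0)) + 6 = (25 + (18 + 0)) + 6 = (25 + 18) + 6 = 43 + 6 = 49)
F³ = 49³ = 117649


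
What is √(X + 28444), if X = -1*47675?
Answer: I*√19231 ≈ 138.68*I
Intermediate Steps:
X = -47675
√(X + 28444) = √(-47675 + 28444) = √(-19231) = I*√19231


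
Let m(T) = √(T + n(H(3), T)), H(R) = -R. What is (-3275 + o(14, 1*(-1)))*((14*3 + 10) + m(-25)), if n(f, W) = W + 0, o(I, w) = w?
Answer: -170352 - 16380*I*√2 ≈ -1.7035e+5 - 23165.0*I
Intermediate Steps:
n(f, W) = W
m(T) = √2*√T (m(T) = √(T + T) = √(2*T) = √2*√T)
(-3275 + o(14, 1*(-1)))*((14*3 + 10) + m(-25)) = (-3275 + 1*(-1))*((14*3 + 10) + √2*√(-25)) = (-3275 - 1)*((42 + 10) + √2*(5*I)) = -3276*(52 + 5*I*√2) = -170352 - 16380*I*√2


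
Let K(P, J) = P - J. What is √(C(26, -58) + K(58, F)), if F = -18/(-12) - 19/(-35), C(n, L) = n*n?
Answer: 3*√398510/70 ≈ 27.055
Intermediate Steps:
C(n, L) = n²
F = 143/70 (F = -18*(-1/12) - 19*(-1/35) = 3/2 + 19/35 = 143/70 ≈ 2.0429)
√(C(26, -58) + K(58, F)) = √(26² + (58 - 1*143/70)) = √(676 + (58 - 143/70)) = √(676 + 3917/70) = √(51237/70) = 3*√398510/70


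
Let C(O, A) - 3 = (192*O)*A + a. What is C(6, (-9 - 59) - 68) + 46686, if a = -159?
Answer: -110142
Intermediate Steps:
C(O, A) = -156 + 192*A*O (C(O, A) = 3 + ((192*O)*A - 159) = 3 + (192*A*O - 159) = 3 + (-159 + 192*A*O) = -156 + 192*A*O)
C(6, (-9 - 59) - 68) + 46686 = (-156 + 192*((-9 - 59) - 68)*6) + 46686 = (-156 + 192*(-68 - 68)*6) + 46686 = (-156 + 192*(-136)*6) + 46686 = (-156 - 156672) + 46686 = -156828 + 46686 = -110142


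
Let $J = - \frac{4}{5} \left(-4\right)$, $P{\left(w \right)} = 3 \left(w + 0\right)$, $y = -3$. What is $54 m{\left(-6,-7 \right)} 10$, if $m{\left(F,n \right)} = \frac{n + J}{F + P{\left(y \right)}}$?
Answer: $\frac{684}{5} \approx 136.8$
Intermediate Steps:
$P{\left(w \right)} = 3 w$
$J = \frac{16}{5}$ ($J = \left(-4\right) \frac{1}{5} \left(-4\right) = \left(- \frac{4}{5}\right) \left(-4\right) = \frac{16}{5} \approx 3.2$)
$m{\left(F,n \right)} = \frac{\frac{16}{5} + n}{-9 + F}$ ($m{\left(F,n \right)} = \frac{n + \frac{16}{5}}{F + 3 \left(-3\right)} = \frac{\frac{16}{5} + n}{F - 9} = \frac{\frac{16}{5} + n}{-9 + F}$)
$54 m{\left(-6,-7 \right)} 10 = 54 \frac{\frac{16}{5} - 7}{-9 - 6} \cdot 10 = 54 \frac{1}{-15} \left(- \frac{19}{5}\right) 10 = 54 \left(\left(- \frac{1}{15}\right) \left(- \frac{19}{5}\right)\right) 10 = 54 \cdot \frac{19}{75} \cdot 10 = \frac{342}{25} \cdot 10 = \frac{684}{5}$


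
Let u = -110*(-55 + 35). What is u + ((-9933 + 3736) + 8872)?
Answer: 4875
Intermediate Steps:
u = 2200 (u = -110*(-20) = 2200)
u + ((-9933 + 3736) + 8872) = 2200 + ((-9933 + 3736) + 8872) = 2200 + (-6197 + 8872) = 2200 + 2675 = 4875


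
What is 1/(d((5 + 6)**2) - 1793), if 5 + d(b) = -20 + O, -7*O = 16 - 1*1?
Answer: -7/12741 ≈ -0.00054941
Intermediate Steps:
O = -15/7 (O = -(16 - 1*1)/7 = -(16 - 1)/7 = -1/7*15 = -15/7 ≈ -2.1429)
d(b) = -190/7 (d(b) = -5 + (-20 - 15/7) = -5 - 155/7 = -190/7)
1/(d((5 + 6)**2) - 1793) = 1/(-190/7 - 1793) = 1/(-12741/7) = -7/12741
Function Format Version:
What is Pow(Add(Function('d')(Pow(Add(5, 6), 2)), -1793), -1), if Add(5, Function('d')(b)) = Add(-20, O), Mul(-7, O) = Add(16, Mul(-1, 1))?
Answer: Rational(-7, 12741) ≈ -0.00054941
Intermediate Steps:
O = Rational(-15, 7) (O = Mul(Rational(-1, 7), Add(16, Mul(-1, 1))) = Mul(Rational(-1, 7), Add(16, -1)) = Mul(Rational(-1, 7), 15) = Rational(-15, 7) ≈ -2.1429)
Function('d')(b) = Rational(-190, 7) (Function('d')(b) = Add(-5, Add(-20, Rational(-15, 7))) = Add(-5, Rational(-155, 7)) = Rational(-190, 7))
Pow(Add(Function('d')(Pow(Add(5, 6), 2)), -1793), -1) = Pow(Add(Rational(-190, 7), -1793), -1) = Pow(Rational(-12741, 7), -1) = Rational(-7, 12741)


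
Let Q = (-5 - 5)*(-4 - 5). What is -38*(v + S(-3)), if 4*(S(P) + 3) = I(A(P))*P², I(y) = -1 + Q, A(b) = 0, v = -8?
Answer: -14383/2 ≈ -7191.5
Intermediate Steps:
Q = 90 (Q = -10*(-9) = 90)
I(y) = 89 (I(y) = -1 + 90 = 89)
S(P) = -3 + 89*P²/4 (S(P) = -3 + (89*P²)/4 = -3 + 89*P²/4)
-38*(v + S(-3)) = -38*(-8 + (-3 + (89/4)*(-3)²)) = -38*(-8 + (-3 + (89/4)*9)) = -38*(-8 + (-3 + 801/4)) = -38*(-8 + 789/4) = -38*757/4 = -14383/2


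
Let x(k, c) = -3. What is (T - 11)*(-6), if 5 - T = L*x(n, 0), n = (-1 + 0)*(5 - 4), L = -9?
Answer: 198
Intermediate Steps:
n = -1 (n = -1*1 = -1)
T = -22 (T = 5 - (-9)*(-3) = 5 - 1*27 = 5 - 27 = -22)
(T - 11)*(-6) = (-22 - 11)*(-6) = -33*(-6) = 198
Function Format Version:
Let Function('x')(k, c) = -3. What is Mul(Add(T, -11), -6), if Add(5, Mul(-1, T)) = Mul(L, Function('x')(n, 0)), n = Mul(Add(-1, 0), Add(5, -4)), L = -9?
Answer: 198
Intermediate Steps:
n = -1 (n = Mul(-1, 1) = -1)
T = -22 (T = Add(5, Mul(-1, Mul(-9, -3))) = Add(5, Mul(-1, 27)) = Add(5, -27) = -22)
Mul(Add(T, -11), -6) = Mul(Add(-22, -11), -6) = Mul(-33, -6) = 198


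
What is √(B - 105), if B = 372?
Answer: √267 ≈ 16.340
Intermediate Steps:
√(B - 105) = √(372 - 105) = √267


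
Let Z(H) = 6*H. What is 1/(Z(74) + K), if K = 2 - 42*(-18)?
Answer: 1/1202 ≈ 0.00083195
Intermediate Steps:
K = 758 (K = 2 + 756 = 758)
1/(Z(74) + K) = 1/(6*74 + 758) = 1/(444 + 758) = 1/1202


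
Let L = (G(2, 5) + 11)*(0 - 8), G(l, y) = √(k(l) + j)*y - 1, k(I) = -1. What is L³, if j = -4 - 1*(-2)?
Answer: 640000 - 576000*I*√3 ≈ 6.4e+5 - 9.9766e+5*I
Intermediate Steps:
j = -2 (j = -4 + 2 = -2)
G(l, y) = -1 + I*y*√3 (G(l, y) = √(-1 - 2)*y - 1 = √(-3)*y - 1 = (I*√3)*y - 1 = I*y*√3 - 1 = -1 + I*y*√3)
L = -80 - 40*I*√3 (L = ((-1 + I*5*√3) + 11)*(0 - 8) = ((-1 + 5*I*√3) + 11)*(-8) = (10 + 5*I*√3)*(-8) = -80 - 40*I*√3 ≈ -80.0 - 69.282*I)
L³ = (-80 - 40*I*√3)³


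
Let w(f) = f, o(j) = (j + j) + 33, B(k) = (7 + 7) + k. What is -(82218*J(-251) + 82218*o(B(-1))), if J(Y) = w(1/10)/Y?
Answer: -6087790701/1255 ≈ -4.8508e+6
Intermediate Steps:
B(k) = 14 + k
o(j) = 33 + 2*j (o(j) = 2*j + 33 = 33 + 2*j)
J(Y) = 1/(10*Y)
-(82218*J(-251) + 82218*o(B(-1))) = -(3405017361/1255 + 164436*(14 - 1)) = -(3405017361/1255 + 2137668) = -82218/(1/(-1/2510 + (33 + 26))) = -82218/(1/(-1/2510 + 59)) = -82218/(1/(148089/2510)) = -82218/2510/148089 = -82218*148089/2510 = -6087790701/1255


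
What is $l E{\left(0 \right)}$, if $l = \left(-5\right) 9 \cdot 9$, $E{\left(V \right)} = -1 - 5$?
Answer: $2430$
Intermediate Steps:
$E{\left(V \right)} = -6$
$l = -405$ ($l = \left(-45\right) 9 = -405$)
$l E{\left(0 \right)} = \left(-405\right) \left(-6\right) = 2430$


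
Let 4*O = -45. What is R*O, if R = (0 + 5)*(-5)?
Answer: 1125/4 ≈ 281.25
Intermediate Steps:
O = -45/4 (O = (¼)*(-45) = -45/4 ≈ -11.250)
R = -25 (R = 5*(-5) = -25)
R*O = -25*(-45/4) = 1125/4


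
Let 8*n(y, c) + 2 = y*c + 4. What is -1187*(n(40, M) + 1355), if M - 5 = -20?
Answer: -6078627/4 ≈ -1.5197e+6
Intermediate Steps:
M = -15 (M = 5 - 20 = -15)
n(y, c) = 1/4 + c*y/8 (n(y, c) = -1/4 + (y*c + 4)/8 = -1/4 + (c*y + 4)/8 = -1/4 + (4 + c*y)/8 = -1/4 + (1/2 + c*y/8) = 1/4 + c*y/8)
-1187*(n(40, M) + 1355) = -1187*((1/4 + (1/8)*(-15)*40) + 1355) = -1187*((1/4 - 75) + 1355) = -1187*(-299/4 + 1355) = -1187*5121/4 = -6078627/4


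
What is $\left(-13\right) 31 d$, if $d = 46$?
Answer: $-18538$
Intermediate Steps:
$\left(-13\right) 31 d = \left(-13\right) 31 \cdot 46 = \left(-403\right) 46 = -18538$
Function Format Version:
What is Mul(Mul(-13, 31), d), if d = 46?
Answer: -18538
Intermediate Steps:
Mul(Mul(-13, 31), d) = Mul(Mul(-13, 31), 46) = Mul(-403, 46) = -18538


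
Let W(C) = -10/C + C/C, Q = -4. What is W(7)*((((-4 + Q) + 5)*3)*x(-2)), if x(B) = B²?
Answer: 108/7 ≈ 15.429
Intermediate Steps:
W(C) = 1 - 10/C (W(C) = -10/C + 1 = 1 - 10/C)
W(7)*((((-4 + Q) + 5)*3)*x(-2)) = ((-10 + 7)/7)*((((-4 - 4) + 5)*3)*(-2)²) = ((⅐)*(-3))*(((-8 + 5)*3)*4) = -3*(-3*3)*4/7 = -(-27)*4/7 = -3/7*(-36) = 108/7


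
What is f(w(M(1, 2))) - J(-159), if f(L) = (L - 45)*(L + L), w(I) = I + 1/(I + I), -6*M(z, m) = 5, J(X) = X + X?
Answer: 202999/450 ≈ 451.11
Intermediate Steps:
J(X) = 2*X
M(z, m) = -⅚ (M(z, m) = -⅙*5 = -⅚)
w(I) = I + 1/(2*I)
f(L) = 2*L*(-45 + L) (f(L) = (-45 + L)*(2*L) = 2*L*(-45 + L))
f(w(M(1, 2))) - J(-159) = 2*(-⅚ + 1/(2*(-⅚)))*(-45 + (-⅚ + 1/(2*(-⅚)))) - 2*(-159) = 2*(-⅚ + (½)*(-6/5))*(-45 + (-⅚ + (½)*(-6/5))) - 1*(-318) = 2*(-⅚ - ⅗)*(-45 + (-⅚ - ⅗)) + 318 = 2*(-43/30)*(-45 - 43/30) + 318 = 2*(-43/30)*(-1393/30) + 318 = 59899/450 + 318 = 202999/450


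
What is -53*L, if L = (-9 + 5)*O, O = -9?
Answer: -1908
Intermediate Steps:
L = 36 (L = (-9 + 5)*(-9) = -4*(-9) = 36)
-53*L = -53*36 = -1908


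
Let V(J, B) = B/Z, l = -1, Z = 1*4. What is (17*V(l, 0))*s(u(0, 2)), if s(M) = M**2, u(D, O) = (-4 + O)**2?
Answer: 0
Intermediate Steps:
Z = 4
V(J, B) = B/4
(17*V(l, 0))*s(u(0, 2)) = (17*((1/4)*0))*((-4 + 2)**2)**2 = (17*0)*((-2)**2)**2 = 0*4**2 = 0*16 = 0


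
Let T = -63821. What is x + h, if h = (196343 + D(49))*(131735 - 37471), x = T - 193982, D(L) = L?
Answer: 18512437685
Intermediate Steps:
x = -257803 (x = -63821 - 193982 = -257803)
h = 18512695488 (h = (196343 + 49)*(131735 - 37471) = 196392*94264 = 18512695488)
x + h = -257803 + 18512695488 = 18512437685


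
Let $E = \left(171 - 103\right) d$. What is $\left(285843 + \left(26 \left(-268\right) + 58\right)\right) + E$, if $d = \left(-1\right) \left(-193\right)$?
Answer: $292057$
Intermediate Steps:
$d = 193$
$E = 13124$ ($E = \left(171 - 103\right) 193 = 68 \cdot 193 = 13124$)
$\left(285843 + \left(26 \left(-268\right) + 58\right)\right) + E = \left(285843 + \left(26 \left(-268\right) + 58\right)\right) + 13124 = \left(285843 + \left(-6968 + 58\right)\right) + 13124 = \left(285843 - 6910\right) + 13124 = 278933 + 13124 = 292057$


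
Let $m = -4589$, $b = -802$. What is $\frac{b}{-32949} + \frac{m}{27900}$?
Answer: $- \frac{14314129}{102141900} \approx -0.14014$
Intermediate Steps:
$\frac{b}{-32949} + \frac{m}{27900} = - \frac{802}{-32949} - \frac{4589}{27900} = \left(-802\right) \left(- \frac{1}{32949}\right) - \frac{4589}{27900} = \frac{802}{32949} - \frac{4589}{27900} = - \frac{14314129}{102141900}$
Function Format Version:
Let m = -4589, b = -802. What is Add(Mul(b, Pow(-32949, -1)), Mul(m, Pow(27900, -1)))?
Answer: Rational(-14314129, 102141900) ≈ -0.14014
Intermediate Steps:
Add(Mul(b, Pow(-32949, -1)), Mul(m, Pow(27900, -1))) = Add(Mul(-802, Pow(-32949, -1)), Mul(-4589, Pow(27900, -1))) = Add(Mul(-802, Rational(-1, 32949)), Mul(-4589, Rational(1, 27900))) = Add(Rational(802, 32949), Rational(-4589, 27900)) = Rational(-14314129, 102141900)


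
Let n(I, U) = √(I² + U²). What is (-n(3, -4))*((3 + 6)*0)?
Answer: 0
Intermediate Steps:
(-n(3, -4))*((3 + 6)*0) = (-√(3² + (-4)²))*((3 + 6)*0) = (-√(9 + 16))*(9*0) = -√25*0 = -1*5*0 = -5*0 = 0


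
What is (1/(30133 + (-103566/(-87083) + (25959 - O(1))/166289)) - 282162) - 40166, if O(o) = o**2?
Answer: -140655493444233810765/436373797680359 ≈ -3.2233e+5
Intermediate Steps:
(1/(30133 + (-103566/(-87083) + (25959 - O(1))/166289)) - 282162) - 40166 = (1/(30133 + (-103566/(-87083) + (25959 - 1*1**2)/166289)) - 282162) - 40166 = (1/(30133 + (-103566*(-1/87083) + (25959 - 1*1)*(1/166289))) - 282162) - 40166 = (1/(30133 + (103566/87083 + (25959 - 1)*(1/166289))) - 282162) - 40166 = (1/(30133 + (103566/87083 + 25958*(1/166289))) - 282162) - 40166 = (1/(30133 + (103566/87083 + 25958/166289)) - 282162) - 40166 = (1/(30133 + 19482387088/14480944987) - 282162) - 40166 = (1/(436373797680359/14480944987) - 282162) - 40166 = (14480944987/436373797680359 - 282162) - 40166 = -123128103486604511171/436373797680359 - 40166 = -140655493444233810765/436373797680359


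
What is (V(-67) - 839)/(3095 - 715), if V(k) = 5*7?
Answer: -201/595 ≈ -0.33782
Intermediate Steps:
V(k) = 35
(V(-67) - 839)/(3095 - 715) = (35 - 839)/(3095 - 715) = -804/2380 = -804*1/2380 = -201/595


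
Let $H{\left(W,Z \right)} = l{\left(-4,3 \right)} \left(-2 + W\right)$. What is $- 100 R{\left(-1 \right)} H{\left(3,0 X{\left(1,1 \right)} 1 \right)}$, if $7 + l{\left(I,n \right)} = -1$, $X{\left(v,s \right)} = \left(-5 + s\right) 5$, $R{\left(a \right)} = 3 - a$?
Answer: $3200$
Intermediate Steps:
$X{\left(v,s \right)} = -25 + 5 s$
$l{\left(I,n \right)} = -8$ ($l{\left(I,n \right)} = -7 - 1 = -8$)
$H{\left(W,Z \right)} = 16 - 8 W$ ($H{\left(W,Z \right)} = - 8 \left(-2 + W\right) = 16 - 8 W$)
$- 100 R{\left(-1 \right)} H{\left(3,0 X{\left(1,1 \right)} 1 \right)} = - 100 \left(3 - -1\right) \left(16 - 24\right) = - 100 \left(3 + 1\right) \left(16 - 24\right) = \left(-100\right) 4 \left(-8\right) = \left(-400\right) \left(-8\right) = 3200$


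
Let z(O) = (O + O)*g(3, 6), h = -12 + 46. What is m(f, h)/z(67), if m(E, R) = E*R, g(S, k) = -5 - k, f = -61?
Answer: 1037/737 ≈ 1.4071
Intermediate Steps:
h = 34
z(O) = -22*O (z(O) = (O + O)*(-5 - 1*6) = (2*O)*(-5 - 6) = (2*O)*(-11) = -22*O)
m(f, h)/z(67) = (-61*34)/((-22*67)) = -2074/(-1474) = -2074*(-1/1474) = 1037/737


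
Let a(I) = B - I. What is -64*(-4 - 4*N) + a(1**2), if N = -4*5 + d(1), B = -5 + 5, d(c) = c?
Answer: -4609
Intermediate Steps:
B = 0
N = -19 (N = -4*5 + 1 = -20 + 1 = -19)
a(I) = -I (a(I) = 0 - I = -I)
-64*(-4 - 4*N) + a(1**2) = -64*(-4 - 4*(-19)) - 1*1**2 = -64*(-4 + 76) - 1*1 = -64*72 - 1 = -4608 - 1 = -4609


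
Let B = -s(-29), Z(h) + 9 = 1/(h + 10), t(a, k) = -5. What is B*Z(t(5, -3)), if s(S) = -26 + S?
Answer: -484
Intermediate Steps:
Z(h) = -9 + 1/(10 + h) (Z(h) = -9 + 1/(h + 10) = -9 + 1/(10 + h))
B = 55 (B = -(-26 - 29) = -1*(-55) = 55)
B*Z(t(5, -3)) = 55*((-89 - 9*(-5))/(10 - 5)) = 55*((-89 + 45)/5) = 55*((⅕)*(-44)) = 55*(-44/5) = -484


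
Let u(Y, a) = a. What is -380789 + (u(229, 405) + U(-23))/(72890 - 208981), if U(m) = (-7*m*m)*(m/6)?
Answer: -310931822393/816546 ≈ -3.8079e+5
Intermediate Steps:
U(m) = -7*m³/6 (U(m) = (-7*m²)*(m*(⅙)) = (-7*m²)*(m/6) = -7*m³/6)
-380789 + (u(229, 405) + U(-23))/(72890 - 208981) = -380789 + (405 - 7/6*(-23)³)/(72890 - 208981) = -380789 + (405 - 7/6*(-12167))/(-136091) = -380789 + (405 + 85169/6)*(-1/136091) = -380789 + (87599/6)*(-1/136091) = -380789 - 87599/816546 = -310931822393/816546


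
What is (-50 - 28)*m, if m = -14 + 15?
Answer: -78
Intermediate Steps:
m = 1
(-50 - 28)*m = (-50 - 28)*1 = -78*1 = -78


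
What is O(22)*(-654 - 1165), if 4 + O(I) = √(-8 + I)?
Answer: 7276 - 1819*√14 ≈ 469.93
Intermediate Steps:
O(I) = -4 + √(-8 + I)
O(22)*(-654 - 1165) = (-4 + √(-8 + 22))*(-654 - 1165) = (-4 + √14)*(-1819) = 7276 - 1819*√14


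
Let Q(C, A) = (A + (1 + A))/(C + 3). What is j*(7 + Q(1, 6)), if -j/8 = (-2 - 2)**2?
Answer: -1312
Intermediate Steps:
Q(C, A) = (1 + 2*A)/(3 + C)
j = -128 (j = -8*(-2 - 2)**2 = -8*(-4)**2 = -8*16 = -128)
j*(7 + Q(1, 6)) = -128*(7 + (1 + 2*6)/(3 + 1)) = -128*(7 + (1 + 12)/4) = -128*(7 + (1/4)*13) = -128*(7 + 13/4) = -128*41/4 = -1312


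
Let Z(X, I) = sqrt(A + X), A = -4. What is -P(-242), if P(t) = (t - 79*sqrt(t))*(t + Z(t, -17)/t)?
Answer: -58564 + 79*sqrt(123)/11 - I*sqrt(246) - 210298*I*sqrt(2) ≈ -58484.0 - 2.9742e+5*I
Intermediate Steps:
Z(X, I) = sqrt(-4 + X)
P(t) = (t - 79*sqrt(t))*(t + sqrt(-4 + t)/t)
-P(-242) = -((-242)**2 + sqrt(-4 - 242) - (-210298)*I*sqrt(2) - 79*sqrt(-4 - 242)/sqrt(-242)) = -(58564 + sqrt(-246) - (-210298)*I*sqrt(2) - 79*(-I*sqrt(2)/22)*sqrt(-246)) = -(58564 + I*sqrt(246) + 210298*I*sqrt(2) - 79*(-I*sqrt(2)/22)*I*sqrt(246)) = -(58564 + I*sqrt(246) + 210298*I*sqrt(2) - 79*sqrt(123)/11) = -(58564 - 79*sqrt(123)/11 + I*sqrt(246) + 210298*I*sqrt(2)) = -58564 + 79*sqrt(123)/11 - I*sqrt(246) - 210298*I*sqrt(2)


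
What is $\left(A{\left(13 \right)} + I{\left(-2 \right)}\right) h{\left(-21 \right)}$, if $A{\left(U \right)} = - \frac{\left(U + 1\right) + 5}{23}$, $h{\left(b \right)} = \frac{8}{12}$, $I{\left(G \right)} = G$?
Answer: $- \frac{130}{69} \approx -1.8841$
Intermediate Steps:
$h{\left(b \right)} = \frac{2}{3}$ ($h{\left(b \right)} = 8 \cdot \frac{1}{12} = \frac{2}{3}$)
$A{\left(U \right)} = - \frac{6}{23} - \frac{U}{23}$ ($A{\left(U \right)} = - \frac{\left(1 + U\right) + 5}{23} = - \frac{6 + U}{23} = - (\frac{6}{23} + \frac{U}{23}) = - \frac{6}{23} - \frac{U}{23}$)
$\left(A{\left(13 \right)} + I{\left(-2 \right)}\right) h{\left(-21 \right)} = \left(\left(- \frac{6}{23} - \frac{13}{23}\right) - 2\right) \frac{2}{3} = \left(- \frac{19}{23} - 2\right) \frac{2}{3} = \left(- \frac{65}{23}\right) \frac{2}{3} = - \frac{130}{69}$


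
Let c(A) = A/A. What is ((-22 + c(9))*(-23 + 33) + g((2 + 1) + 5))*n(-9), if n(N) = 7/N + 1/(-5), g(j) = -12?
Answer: 3256/15 ≈ 217.07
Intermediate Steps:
c(A) = 1
n(N) = -1/5 + 7/N (n(N) = 7/N + 1*(-1/5) = 7/N - 1/5 = -1/5 + 7/N)
((-22 + c(9))*(-23 + 33) + g((2 + 1) + 5))*n(-9) = ((-22 + 1)*(-23 + 33) - 12)*((1/5)*(35 - 1*(-9))/(-9)) = (-21*10 - 12)*((1/5)*(-1/9)*(35 + 9)) = (-210 - 12)*((1/5)*(-1/9)*44) = -222*(-44/45) = 3256/15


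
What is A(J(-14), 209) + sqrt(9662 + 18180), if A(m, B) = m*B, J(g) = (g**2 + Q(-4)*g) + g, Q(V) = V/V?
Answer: 35112 + sqrt(27842) ≈ 35279.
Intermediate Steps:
Q(V) = 1
J(g) = g**2 + 2*g (J(g) = (g**2 + 1*g) + g = (g**2 + g) + g = (g + g**2) + g = g**2 + 2*g)
A(m, B) = B*m
A(J(-14), 209) + sqrt(9662 + 18180) = 209*(-14*(2 - 14)) + sqrt(9662 + 18180) = 209*(-14*(-12)) + sqrt(27842) = 209*168 + sqrt(27842) = 35112 + sqrt(27842)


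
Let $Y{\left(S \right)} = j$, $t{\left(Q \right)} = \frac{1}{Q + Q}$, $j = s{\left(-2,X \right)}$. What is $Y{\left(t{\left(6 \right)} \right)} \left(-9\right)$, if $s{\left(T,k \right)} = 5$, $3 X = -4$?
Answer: $-45$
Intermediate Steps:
$X = - \frac{4}{3}$ ($X = \frac{1}{3} \left(-4\right) = - \frac{4}{3} \approx -1.3333$)
$j = 5$
$t{\left(Q \right)} = \frac{1}{2 Q}$
$Y{\left(S \right)} = 5$
$Y{\left(t{\left(6 \right)} \right)} \left(-9\right) = 5 \left(-9\right) = -45$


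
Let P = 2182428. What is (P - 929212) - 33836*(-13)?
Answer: 1693084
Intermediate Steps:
(P - 929212) - 33836*(-13) = (2182428 - 929212) - 33836*(-13) = 1253216 + 439868 = 1693084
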